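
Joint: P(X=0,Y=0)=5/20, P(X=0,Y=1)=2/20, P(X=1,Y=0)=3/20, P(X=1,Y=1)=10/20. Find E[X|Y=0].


P(Y=0) = 8/20
E[X|Y=0] = (0*5 + 1*3)/8 = 3/8

3/8


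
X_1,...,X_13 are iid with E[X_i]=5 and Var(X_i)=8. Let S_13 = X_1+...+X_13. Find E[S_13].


E[S_n] = n*E[X_1] = 13*5 = 65

65


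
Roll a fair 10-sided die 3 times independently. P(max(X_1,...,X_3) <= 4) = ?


P(max <= 4) = P(all X_i <= 4) = (P(X_1 <= 4))^3
= (4/10)^3 = (2/5)^3 = 8/125

8/125


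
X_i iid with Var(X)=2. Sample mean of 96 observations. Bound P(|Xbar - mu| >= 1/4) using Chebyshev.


Var(Xbar) = Var(X)/n = 2/96
Chebyshev: P(|Xbar-mu| >= 1/4) <= Var(Xbar)/(1/4)^2 = (1/48)/(1/16) = 1/3

1/3


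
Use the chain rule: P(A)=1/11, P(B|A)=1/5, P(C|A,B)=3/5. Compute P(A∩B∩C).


P(A∩B∩C) = P(A) * P(B|A) * P(C|A∩B)
= 1/11 * 1/5 * 3/5
= 1/55 * 3/5 = 3/275

3/275


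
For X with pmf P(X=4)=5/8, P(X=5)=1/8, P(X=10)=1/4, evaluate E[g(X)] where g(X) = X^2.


E[X^2] = sum(g(x)*P(x))
= 16*5/8 + 25*1/8 + 100*1/4
= 305/8

305/8


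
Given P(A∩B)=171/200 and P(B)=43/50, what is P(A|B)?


P(A|B) = P(A∩B)/P(B) = (171/200)/(172/200) = 171/172

171/172


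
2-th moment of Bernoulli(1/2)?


For Bernoulli: X in {0,1}
E[X^2] = 0^2*(1-1/2) + 1^2*1/2 = 1/2

1/2


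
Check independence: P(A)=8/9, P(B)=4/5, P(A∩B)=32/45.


P(A)*P(B) = 8/9*4/5 = 32/45
P(A∩B) = 32/45, which equals P(A)P(B), so independent

Yes, A and B are independent


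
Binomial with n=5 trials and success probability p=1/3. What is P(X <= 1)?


P(X<=1) = P(X=0) + P(X=1)
= 32/243 + 80/243
= 112/243

112/243


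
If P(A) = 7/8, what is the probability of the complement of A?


P(A') = 1 - P(A) = 1 - 7/8 = 1/8

1/8


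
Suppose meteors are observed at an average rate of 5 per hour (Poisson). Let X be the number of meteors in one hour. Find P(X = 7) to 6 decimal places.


P(X=7) = e^(-5) * 5^7 / 7!
≈ 0.006737946999 * 78125 / 5040
≈ 0.104445

0.104445


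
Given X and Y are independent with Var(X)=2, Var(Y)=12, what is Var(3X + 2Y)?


Independence => Cov(X,Y)=0
Var(3X + 2Y) = 3^2*Var(X) + 2^2*Var(Y)
= 9*2 + 4*12 = 66

66


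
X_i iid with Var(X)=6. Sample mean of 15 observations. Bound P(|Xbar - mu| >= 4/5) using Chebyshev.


Var(Xbar) = Var(X)/n = 6/15
Chebyshev: P(|Xbar-mu| >= 4/5) <= Var(Xbar)/(4/5)^2 = (2/5)/(16/25) = 5/8

5/8


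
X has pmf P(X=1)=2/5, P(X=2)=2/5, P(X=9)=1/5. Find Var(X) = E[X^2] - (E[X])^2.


E[X] = 3, E[X^2] = 91/5
Var(X) = E[X^2] - (E[X])^2 = 91/5 - (3)^2 = 46/5

46/5


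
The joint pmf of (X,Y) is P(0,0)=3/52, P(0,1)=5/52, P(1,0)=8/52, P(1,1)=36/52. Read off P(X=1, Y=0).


Read from table: P(X=1, Y=0) = 8/52 = 2/13

2/13


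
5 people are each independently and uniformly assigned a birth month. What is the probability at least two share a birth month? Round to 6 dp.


P(all different) = prod((12-i)/12 for i=0..4) = 0.381944
P(at least one match) = 1 - 0.381944 = 0.618056

0.618056


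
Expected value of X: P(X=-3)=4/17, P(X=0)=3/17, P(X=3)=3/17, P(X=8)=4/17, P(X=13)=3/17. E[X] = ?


E[X] = sum(x * P(x))
= -3*4/17 + 0*3/17 + 3*3/17 + 8*4/17 + 13*3/17
= 4

4


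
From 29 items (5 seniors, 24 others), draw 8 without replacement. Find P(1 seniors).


P(X=1) = C(5,1)*C(24,7) / C(29,8)
= 5*346104 / 4292145
= 1730520/4292145 = 152/377

152/377


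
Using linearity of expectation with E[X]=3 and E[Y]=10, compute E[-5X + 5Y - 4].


E[-5X + 5Y - 4] = -5*E[X] + 5*E[Y] - 4
= (-5)*(3) + (5)*(10) + (-4)
= -15 + 50 - 4 = 31

31


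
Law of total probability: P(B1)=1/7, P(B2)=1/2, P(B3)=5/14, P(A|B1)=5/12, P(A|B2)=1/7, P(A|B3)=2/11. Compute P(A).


P(A) = P(A|B1)P(B1) + P(A|B2)P(B2) + P(A|B3)P(B3)
= 5/12*1/7 + 1/7*1/2 + 2/11*5/14
= 5/84 + 1/14 + 5/77 = 181/924

181/924


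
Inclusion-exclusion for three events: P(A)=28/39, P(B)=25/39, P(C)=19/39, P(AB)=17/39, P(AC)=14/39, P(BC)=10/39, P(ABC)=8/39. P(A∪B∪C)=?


P(A∪B∪C) = P(A)+P(B)+P(C) - P(AB)-P(AC)-P(BC) + P(ABC)
= 28/39+25/39+19/39 - 17/39-14/39-10/39 + 8/39
= 1

1


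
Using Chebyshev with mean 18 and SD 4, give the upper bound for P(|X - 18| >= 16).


k = 16/4 = 4
Chebyshev: P(|X-mu| >= k*sigma) <= 1/k^2 = 1/4^2 = 1/16

1/16


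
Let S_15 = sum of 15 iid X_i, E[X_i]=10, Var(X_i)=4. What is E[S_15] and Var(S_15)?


E[S_n] = n*mu = 15*10 = 150
Var(S_n) = n*sigma^2 = 15*4 = 60

E[S_15]=150, Var(S_15)=60


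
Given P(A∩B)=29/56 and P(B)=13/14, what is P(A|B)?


P(A|B) = P(A∩B)/P(B) = (29/56)/(52/56) = 29/52

29/52


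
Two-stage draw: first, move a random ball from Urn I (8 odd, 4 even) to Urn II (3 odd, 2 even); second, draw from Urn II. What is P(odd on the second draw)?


P(transfer odd) = 8/12 = 2/3; P(transfer even) = 1/3
If odd transferred: Urn II has 4 odd of 6, so P(odd|odd moved) = 2/3
If even transferred: Urn II has 3 odd of 6, so P(odd|even moved) = 1/2
By total probability: P(odd) = 2/3*2/3 + 1/3*1/2 = 11/18

11/18


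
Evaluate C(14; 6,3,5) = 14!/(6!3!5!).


14! = 87178291200
Denominator: 6!=720 * 3!=6 * 5!=120
Coefficient = 87178291200 / 518400 = 168168

168168


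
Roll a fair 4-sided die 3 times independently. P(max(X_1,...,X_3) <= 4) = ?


P(max <= 4) = P(all X_i <= 4) = (P(X_1 <= 4))^3
= (4/4)^3 = 1^3 = 1

1


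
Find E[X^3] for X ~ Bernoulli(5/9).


For Bernoulli: X in {0,1}
E[X^3] = 0^3*(1-5/9) + 1^3*5/9 = 5/9

5/9


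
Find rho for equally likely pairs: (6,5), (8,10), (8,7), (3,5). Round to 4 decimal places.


Cov(X,Y) = 3.0625, Var(X) = 4.1875, Var(Y) = 4.1875
rho = Cov/(sqrt(VarX)*sqrt(VarY)) = 0.7313

0.7313


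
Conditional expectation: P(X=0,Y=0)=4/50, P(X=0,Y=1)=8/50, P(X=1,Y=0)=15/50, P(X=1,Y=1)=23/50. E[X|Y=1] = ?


P(Y=1) = 31/50
E[X|Y=1] = (0*8 + 1*23)/31 = 23/31

23/31


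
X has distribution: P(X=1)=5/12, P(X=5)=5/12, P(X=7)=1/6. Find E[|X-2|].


E[|X-2|] = sum(g(x)*P(x))
= 1*5/12 + 3*5/12 + 5*1/6
= 5/2

5/2


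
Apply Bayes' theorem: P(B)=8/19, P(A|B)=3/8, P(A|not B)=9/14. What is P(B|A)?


P(A) = P(A|B)P(B) + P(A|B')P(B') = 3/8*8/19 + 9/14*11/19 = 141/266
P(B|A) = P(A|B)P(B)/P(A) = (3/19)/(141/266) = 14/47

14/47


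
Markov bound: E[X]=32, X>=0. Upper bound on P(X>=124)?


Markov: P(X >= a) <= E[X]/a
P(X >= 124) <= 32/124 = 8/31

8/31


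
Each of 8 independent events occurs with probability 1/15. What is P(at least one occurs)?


P(at least one) = 1 - P(none)
P(none) = (1 - 1/15)^8 = (14/15)^8 = 1475789056/2562890625
P(at least one) = 1 - 1475789056/2562890625 = 1087101569/2562890625

1087101569/2562890625


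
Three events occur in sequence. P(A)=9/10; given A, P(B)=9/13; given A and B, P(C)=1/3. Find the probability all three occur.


P(A∩B∩C) = P(A) * P(B|A) * P(C|A∩B)
= 9/10 * 9/13 * 1/3
= 81/130 * 1/3 = 27/130

27/130


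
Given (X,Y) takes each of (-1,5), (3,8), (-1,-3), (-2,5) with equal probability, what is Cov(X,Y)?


E[X]=-1/4, E[Y]=15/4, E[XY]=3
Cov(X,Y) = E[XY] - E[X]E[Y] = 3 + 1/4*15/4 = 63/16

63/16


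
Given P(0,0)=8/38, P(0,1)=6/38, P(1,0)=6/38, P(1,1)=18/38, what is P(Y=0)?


P(Y=0) = P(0,0)+P(1,0) = 8/38 + 6/38 = 14/38 = 7/19

7/19


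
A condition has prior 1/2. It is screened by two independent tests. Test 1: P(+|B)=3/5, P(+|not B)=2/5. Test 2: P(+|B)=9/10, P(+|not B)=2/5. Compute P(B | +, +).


After test 1: P(+) = 3/5*1/2 + 2/5*1/2 = 1/2
P(B|+) = (3/10)/(1/2) = 3/5
After test 2 (use post1 as new prior): P(+) = 9/10*3/5 + 2/5*2/5 = 7/10
P(B|+,+) = (27/50)/(7/10) = 27/35

27/35


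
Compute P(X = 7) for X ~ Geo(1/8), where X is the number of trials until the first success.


P(X=7) = (1-p)^6 * p = (7/8)^6 * 1/8
= 117649/262144 * 1/8 = 117649/2097152

117649/2097152


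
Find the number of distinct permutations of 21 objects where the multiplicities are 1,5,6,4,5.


21! = 51090942171709440000
Denominator: 1!=1 * 5!=120 * 6!=720 * 4!=24 * 5!=120
Coefficient = 51090942171709440000 / 248832000 = 205323037920

205323037920


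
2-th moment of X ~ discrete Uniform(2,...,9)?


E[X^2] = (1/8) * sum(x^2 for x=2..9)
= 284/8 = 71/2

71/2


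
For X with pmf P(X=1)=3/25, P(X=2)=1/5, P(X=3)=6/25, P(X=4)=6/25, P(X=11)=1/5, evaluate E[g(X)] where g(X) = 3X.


E[3X] = sum(g(x)*P(x))
= 3*3/25 + 6*1/5 + 9*6/25 + 12*6/25 + 33*1/5
= 66/5

66/5


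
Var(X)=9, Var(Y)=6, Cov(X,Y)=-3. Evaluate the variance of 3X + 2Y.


Var(3X + 2Y) = 3^2*Var(X) + 2^2*Var(Y) + 2*3*2*Cov(X,Y)
= 9*9 + 4*6 + 12*(-3)
= 81 + 24 - 36 = 69

69


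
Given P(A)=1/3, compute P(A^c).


P(A') = 1 - P(A) = 1 - 1/3 = 2/3

2/3


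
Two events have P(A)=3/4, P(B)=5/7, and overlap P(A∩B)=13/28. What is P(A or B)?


P(A∪B) = P(A) + P(B) - P(A∩B)
= 3/4 + 5/7 - 13/28 = 1

1


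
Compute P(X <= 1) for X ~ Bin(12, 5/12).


P(X<=1) = P(X=0) + P(X=1)
= 13841287201/8916100448256 + 9886633715/743008370688
= 132480891781/8916100448256

132480891781/8916100448256


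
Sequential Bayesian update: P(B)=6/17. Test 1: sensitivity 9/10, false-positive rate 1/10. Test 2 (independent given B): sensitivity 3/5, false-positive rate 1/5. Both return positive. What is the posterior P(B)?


After test 1: P(+) = 9/10*6/17 + 1/10*11/17 = 13/34
P(B|+) = (27/85)/(13/34) = 54/65
After test 2 (use post1 as new prior): P(+) = 3/5*54/65 + 1/5*11/65 = 173/325
P(B|+,+) = (162/325)/(173/325) = 162/173

162/173


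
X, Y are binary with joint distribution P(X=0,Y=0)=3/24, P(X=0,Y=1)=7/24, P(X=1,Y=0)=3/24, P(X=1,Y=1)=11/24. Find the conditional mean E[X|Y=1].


P(Y=1) = 18/24
E[X|Y=1] = (0*7 + 1*11)/18 = 11/18

11/18


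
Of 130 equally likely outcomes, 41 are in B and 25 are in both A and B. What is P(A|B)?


P(A|B) = P(A∩B)/P(B) = (25/130)/(41/130) = 25/41

25/41


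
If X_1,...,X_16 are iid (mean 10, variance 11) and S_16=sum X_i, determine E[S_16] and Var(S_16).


E[S_n] = n*mu = 16*10 = 160
Var(S_n) = n*sigma^2 = 16*11 = 176

E[S_16]=160, Var(S_16)=176


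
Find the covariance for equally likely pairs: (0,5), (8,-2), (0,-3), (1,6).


E[X]=9/4, E[Y]=3/2, E[XY]=-5/2
Cov(X,Y) = E[XY] - E[X]E[Y] = -5/2 - 9/4*3/2 = -47/8

-47/8


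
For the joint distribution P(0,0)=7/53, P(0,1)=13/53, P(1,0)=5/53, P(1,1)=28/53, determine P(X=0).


P(X=0) = P(0,0)+P(0,1) = 7/53 + 13/53 = 20/53

20/53


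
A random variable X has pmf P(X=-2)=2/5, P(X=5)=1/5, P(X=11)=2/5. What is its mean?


E[X] = sum(x * P(x))
= -2*2/5 + 5*1/5 + 11*2/5
= 23/5

23/5


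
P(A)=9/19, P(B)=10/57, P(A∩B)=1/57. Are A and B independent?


P(A)*P(B) = 9/19*10/57 = 30/361
P(A∩B) = 1/57 != 30/361, so not independent

No, A and B are not independent


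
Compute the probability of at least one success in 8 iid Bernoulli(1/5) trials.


P(at least one) = 1 - P(none)
P(none) = (1 - 1/5)^8 = (4/5)^8 = 65536/390625
P(at least one) = 1 - 65536/390625 = 325089/390625

325089/390625


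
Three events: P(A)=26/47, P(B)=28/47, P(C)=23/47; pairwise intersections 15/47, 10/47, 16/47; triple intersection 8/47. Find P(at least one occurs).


P(A∪B∪C) = P(A)+P(B)+P(C) - P(AB)-P(AC)-P(BC) + P(ABC)
= 26/47+28/47+23/47 - 15/47-10/47-16/47 + 8/47
= 44/47

44/47


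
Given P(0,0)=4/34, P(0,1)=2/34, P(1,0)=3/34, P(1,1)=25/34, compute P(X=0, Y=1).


Read from table: P(X=0, Y=1) = 2/34 = 1/17

1/17


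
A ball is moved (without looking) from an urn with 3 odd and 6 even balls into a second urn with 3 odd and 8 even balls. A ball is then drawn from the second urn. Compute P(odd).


P(transfer odd) = 3/9 = 1/3; P(transfer even) = 2/3
If odd transferred: Urn II has 4 odd of 12, so P(odd|odd moved) = 1/3
If even transferred: Urn II has 3 odd of 12, so P(odd|even moved) = 1/4
By total probability: P(odd) = 1/3*1/3 + 2/3*1/4 = 5/18

5/18


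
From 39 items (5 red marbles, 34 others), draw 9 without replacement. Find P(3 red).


P(X=3) = C(5,3)*C(34,6) / C(39,9)
= 10*1344904 / 211915132
= 13449040/211915132 = 580/9139

580/9139


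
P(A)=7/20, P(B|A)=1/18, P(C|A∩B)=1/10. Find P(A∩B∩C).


P(A∩B∩C) = P(A) * P(B|A) * P(C|A∩B)
= 7/20 * 1/18 * 1/10
= 7/360 * 1/10 = 7/3600

7/3600


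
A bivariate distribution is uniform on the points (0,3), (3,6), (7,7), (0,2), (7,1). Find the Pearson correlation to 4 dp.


Cov(X,Y) = 1.8800, Var(X) = 9.8400, Var(Y) = 5.3600
rho = Cov/(sqrt(VarX)*sqrt(VarY)) = 0.2589

0.2589


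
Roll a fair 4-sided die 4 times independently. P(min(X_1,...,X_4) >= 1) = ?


P(min >= 1) = P(all X_i >= 1) = (P(X_1 >= 1))^4
= (4/4)^4 = 1^4 = 1

1


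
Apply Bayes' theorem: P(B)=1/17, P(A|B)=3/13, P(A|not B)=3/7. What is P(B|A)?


P(A) = P(A|B)P(B) + P(A|B')P(B') = 3/13*1/17 + 3/7*16/17 = 645/1547
P(B|A) = P(A|B)P(B)/P(A) = (3/221)/(645/1547) = 7/215

7/215


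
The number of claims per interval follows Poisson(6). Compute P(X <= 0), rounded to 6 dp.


P(X<=0) = e^(-6)*6^0/0!
≈ 0.0024787522
≈ 0.002479

0.002479


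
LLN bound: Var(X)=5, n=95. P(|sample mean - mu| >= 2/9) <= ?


Var(Xbar) = Var(X)/n = 5/95
Chebyshev: P(|Xbar-mu| >= 2/9) <= Var(Xbar)/(2/9)^2 = (1/19)/(4/81) = 81/76
Bound exceeds 1, so trivial bound: 1

1


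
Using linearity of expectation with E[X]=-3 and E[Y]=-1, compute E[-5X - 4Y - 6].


E[-5X - 4Y - 6] = -5*E[X] - 4*E[Y] - 6
= (-5)*(-3) + (-4)*(-1) + (-6)
= 15 + 4 - 6 = 13

13


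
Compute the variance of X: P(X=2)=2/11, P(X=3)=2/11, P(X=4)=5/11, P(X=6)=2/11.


E[X] = 42/11, E[X^2] = 178/11
Var(X) = E[X^2] - (E[X])^2 = 178/11 - (42/11)^2 = 194/121

194/121


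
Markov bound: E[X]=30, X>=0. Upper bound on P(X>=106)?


Markov: P(X >= a) <= E[X]/a
P(X >= 106) <= 30/106 = 15/53

15/53


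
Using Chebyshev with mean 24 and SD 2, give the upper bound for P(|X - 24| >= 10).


k = 10/2 = 5
Chebyshev: P(|X-mu| >= k*sigma) <= 1/k^2 = 1/5^2 = 1/25

1/25


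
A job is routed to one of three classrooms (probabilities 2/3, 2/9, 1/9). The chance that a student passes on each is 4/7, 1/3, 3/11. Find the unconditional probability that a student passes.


P(A) = P(A|B1)P(B1) + P(A|B2)P(B2) + P(A|B3)P(B3)
= 4/7*2/3 + 1/3*2/9 + 3/11*1/9
= 8/21 + 2/27 + 1/33 = 1009/2079

1009/2079


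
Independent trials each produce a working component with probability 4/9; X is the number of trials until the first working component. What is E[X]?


For geometric (trials until first success), E[X] = 1/p = 1/(4/9) = 9/4

9/4


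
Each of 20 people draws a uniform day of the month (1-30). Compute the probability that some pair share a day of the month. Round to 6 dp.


P(all different) = prod((30-i)/30 for i=0..19) = 0.000210
P(at least one match) = 1 - 0.000210 = 0.999790

0.999790


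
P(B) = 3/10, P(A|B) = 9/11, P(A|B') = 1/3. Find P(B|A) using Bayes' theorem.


P(A) = P(A|B)P(B) + P(A|B')P(B') = 9/11*3/10 + 1/3*7/10 = 79/165
P(B|A) = P(A|B)P(B)/P(A) = (27/110)/(79/165) = 81/158

81/158


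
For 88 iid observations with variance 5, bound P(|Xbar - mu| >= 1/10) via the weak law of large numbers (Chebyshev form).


Var(Xbar) = Var(X)/n = 5/88
Chebyshev: P(|Xbar-mu| >= 1/10) <= Var(Xbar)/(1/10)^2 = (5/88)/(1/100) = 125/22
Bound exceeds 1, so trivial bound: 1

1


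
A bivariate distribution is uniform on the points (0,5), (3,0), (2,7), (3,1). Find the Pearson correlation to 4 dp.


Cov(X,Y) = -2.2500, Var(X) = 1.5000, Var(Y) = 8.1875
rho = Cov/(sqrt(VarX)*sqrt(VarY)) = -0.6420

-0.6420


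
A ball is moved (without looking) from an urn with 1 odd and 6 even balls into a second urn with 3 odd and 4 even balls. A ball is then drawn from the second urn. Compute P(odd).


P(transfer odd) = 1/7; P(transfer even) = 6/7
If odd transferred: Urn II has 4 odd of 8, so P(odd|odd moved) = 1/2
If even transferred: Urn II has 3 odd of 8, so P(odd|even moved) = 3/8
By total probability: P(odd) = 1/7*1/2 + 6/7*3/8 = 11/28

11/28


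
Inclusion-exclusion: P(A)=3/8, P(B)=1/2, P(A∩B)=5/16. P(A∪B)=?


P(A∪B) = P(A) + P(B) - P(A∩B)
= 3/8 + 1/2 - 5/16 = 9/16

9/16


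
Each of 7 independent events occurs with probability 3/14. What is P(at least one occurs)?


P(at least one) = 1 - P(none)
P(none) = (1 - 3/14)^7 = (11/14)^7 = 19487171/105413504
P(at least one) = 1 - 19487171/105413504 = 85926333/105413504

85926333/105413504


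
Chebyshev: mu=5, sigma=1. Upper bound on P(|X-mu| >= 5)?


k = 5/1 = 5
Chebyshev: P(|X-mu| >= k*sigma) <= 1/k^2 = 1/5^2 = 1/25

1/25


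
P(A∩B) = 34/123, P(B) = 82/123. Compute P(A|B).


P(A|B) = P(A∩B)/P(B) = (34/123)/(82/123) = 34/82 = 17/41

17/41


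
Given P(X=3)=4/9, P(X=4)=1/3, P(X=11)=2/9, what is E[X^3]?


E[X^3] = sum(g(x)*P(x))
= 27*4/9 + 64*1/3 + 1331*2/9
= 2962/9

2962/9


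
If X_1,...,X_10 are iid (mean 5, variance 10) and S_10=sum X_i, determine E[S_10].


E[S_n] = n*E[X_1] = 10*5 = 50

50


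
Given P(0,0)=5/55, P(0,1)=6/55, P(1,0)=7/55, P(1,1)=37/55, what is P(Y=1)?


P(Y=1) = P(0,1)+P(1,1) = 6/55 + 37/55 = 43/55

43/55


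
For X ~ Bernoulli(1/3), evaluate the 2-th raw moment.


For Bernoulli: X in {0,1}
E[X^2] = 0^2*(1-1/3) + 1^2*1/3 = 1/3

1/3


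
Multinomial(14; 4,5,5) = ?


14! = 87178291200
Denominator: 4!=24 * 5!=120 * 5!=120
Coefficient = 87178291200 / 345600 = 252252

252252


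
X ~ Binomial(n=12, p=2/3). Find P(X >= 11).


P(X>=11) = P(X=11) + P(X=12)
= 8192/177147 + 4096/531441
= 28672/531441

28672/531441


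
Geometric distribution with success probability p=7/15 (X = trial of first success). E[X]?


For geometric (trials until first success), E[X] = 1/p = 1/(7/15) = 15/7

15/7


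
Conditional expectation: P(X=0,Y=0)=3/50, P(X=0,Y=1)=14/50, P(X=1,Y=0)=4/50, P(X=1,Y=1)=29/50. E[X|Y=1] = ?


P(Y=1) = 43/50
E[X|Y=1] = (0*14 + 1*29)/43 = 29/43

29/43


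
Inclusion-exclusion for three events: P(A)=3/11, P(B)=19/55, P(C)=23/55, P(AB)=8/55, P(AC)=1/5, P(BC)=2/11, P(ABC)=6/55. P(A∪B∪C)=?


P(A∪B∪C) = P(A)+P(B)+P(C) - P(AB)-P(AC)-P(BC) + P(ABC)
= 3/11+19/55+23/55 - 8/55-1/5-2/11 + 6/55
= 34/55

34/55


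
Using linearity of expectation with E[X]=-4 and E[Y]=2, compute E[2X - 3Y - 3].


E[2X - 3Y - 3] = 2*E[X] - 3*E[Y] - 3
= (2)*(-4) + (-3)*(2) + (-3)
= -8 - 6 - 3 = -17

-17


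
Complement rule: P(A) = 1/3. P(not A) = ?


P(A') = 1 - P(A) = 1 - 1/3 = 2/3

2/3


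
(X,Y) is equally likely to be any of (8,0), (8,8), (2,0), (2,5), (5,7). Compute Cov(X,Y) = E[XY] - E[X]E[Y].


E[X]=5, E[Y]=4, E[XY]=109/5
Cov(X,Y) = E[XY] - E[X]E[Y] = 109/5 - 5*4 = 9/5

9/5


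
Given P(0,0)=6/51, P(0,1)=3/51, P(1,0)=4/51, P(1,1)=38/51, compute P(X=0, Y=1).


Read from table: P(X=0, Y=1) = 3/51 = 1/17

1/17


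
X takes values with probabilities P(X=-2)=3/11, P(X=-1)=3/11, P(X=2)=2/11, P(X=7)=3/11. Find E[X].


E[X] = sum(x * P(x))
= -2*3/11 - 1*3/11 + 2*2/11 + 7*3/11
= 16/11

16/11


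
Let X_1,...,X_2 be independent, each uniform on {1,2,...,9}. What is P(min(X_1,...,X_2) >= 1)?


P(min >= 1) = P(all X_i >= 1) = (P(X_1 >= 1))^2
= (9/9)^2 = 1^2 = 1

1


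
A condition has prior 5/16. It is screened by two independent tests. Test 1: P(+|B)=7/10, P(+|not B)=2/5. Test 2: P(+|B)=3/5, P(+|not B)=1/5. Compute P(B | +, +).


After test 1: P(+) = 7/10*5/16 + 2/5*11/16 = 79/160
P(B|+) = (7/32)/(79/160) = 35/79
After test 2 (use post1 as new prior): P(+) = 3/5*35/79 + 1/5*44/79 = 149/395
P(B|+,+) = (21/79)/(149/395) = 105/149

105/149


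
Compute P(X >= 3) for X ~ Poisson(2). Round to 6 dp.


P(X>=3) = 1 - P(X<=2) = 1 - (e^(-2)*2^0/0! + e^(-2)*2^1/1! + e^(-2)*2^2/2!)
≈ 1 - (0.1353352832 + 0.2706705665 + 0.2706705665)
= 1 - 0.6766764162 = 0.3233235838
≈ 0.323324

0.323324


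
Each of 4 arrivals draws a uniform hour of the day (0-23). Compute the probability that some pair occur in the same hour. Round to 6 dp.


P(all different) = prod((24-i)/24 for i=0..3) = 0.768663
P(at least one match) = 1 - 0.768663 = 0.231337

0.231337


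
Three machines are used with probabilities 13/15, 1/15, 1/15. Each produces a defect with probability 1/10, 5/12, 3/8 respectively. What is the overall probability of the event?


P(A) = P(A|B1)P(B1) + P(A|B2)P(B2) + P(A|B3)P(B3)
= 1/10*13/15 + 5/12*1/15 + 3/8*1/15
= 13/150 + 1/36 + 1/40 = 251/1800

251/1800


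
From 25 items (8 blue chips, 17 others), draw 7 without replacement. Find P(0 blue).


P(X=0) = C(8,0)*C(17,7) / C(25,7)
= 1*19448 / 480700
= 19448/480700 = 442/10925

442/10925


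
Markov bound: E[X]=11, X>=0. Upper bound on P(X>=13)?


Markov: P(X >= a) <= E[X]/a
P(X >= 13) <= 11/13

11/13


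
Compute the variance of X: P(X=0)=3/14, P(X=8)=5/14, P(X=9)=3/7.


E[X] = 47/7, E[X^2] = 403/7
Var(X) = E[X^2] - (E[X])^2 = 403/7 - (47/7)^2 = 612/49

612/49


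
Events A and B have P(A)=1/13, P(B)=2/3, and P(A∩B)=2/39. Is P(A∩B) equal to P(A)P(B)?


P(A)*P(B) = 1/13*2/3 = 2/39
P(A∩B) = 2/39, which equals P(A)P(B), so independent

Yes, A and B are independent


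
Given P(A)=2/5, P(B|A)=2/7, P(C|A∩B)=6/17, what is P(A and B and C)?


P(A∩B∩C) = P(A) * P(B|A) * P(C|A∩B)
= 2/5 * 2/7 * 6/17
= 4/35 * 6/17 = 24/595

24/595


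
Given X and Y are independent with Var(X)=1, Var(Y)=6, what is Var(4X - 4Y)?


Independence => Cov(X,Y)=0
Var(4X - 4Y) = 4^2*Var(X) + (-4)^2*Var(Y)
= 16*1 + 16*6 = 112

112


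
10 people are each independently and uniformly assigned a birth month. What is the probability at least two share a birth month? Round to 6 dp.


P(all different) = prod((12-i)/12 for i=0..9) = 0.003868
P(at least one match) = 1 - 0.003868 = 0.996132

0.996132


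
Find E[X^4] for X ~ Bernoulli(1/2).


For Bernoulli: X in {0,1}
E[X^4] = 0^4*(1-1/2) + 1^4*1/2 = 1/2

1/2


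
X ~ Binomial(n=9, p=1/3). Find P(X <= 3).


P(X<=3) = P(X=0) + P(X=1) + P(X=2) + P(X=3)
= 512/19683 + 256/2187 + 512/2187 + 1792/6561
= 12800/19683

12800/19683


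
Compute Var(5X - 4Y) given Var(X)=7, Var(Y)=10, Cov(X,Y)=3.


Var(5X - 4Y) = 5^2*Var(X) + (-4)^2*Var(Y) + 2*5*(-4)*Cov(X,Y)
= 25*7 + 16*10 - 40*3
= 175 + 160 - 120 = 215

215


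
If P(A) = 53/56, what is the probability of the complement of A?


P(A') = 1 - P(A) = 1 - 53/56 = 3/56

3/56


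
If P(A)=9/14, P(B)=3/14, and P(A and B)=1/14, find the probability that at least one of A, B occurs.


P(A∪B) = P(A) + P(B) - P(A∩B)
= 9/14 + 3/14 - 1/14 = 11/14

11/14


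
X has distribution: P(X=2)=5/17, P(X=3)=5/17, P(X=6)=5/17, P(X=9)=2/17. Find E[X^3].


E[X^3] = sum(g(x)*P(x))
= 8*5/17 + 27*5/17 + 216*5/17 + 729*2/17
= 2713/17

2713/17


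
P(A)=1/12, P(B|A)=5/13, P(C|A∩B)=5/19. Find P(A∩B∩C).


P(A∩B∩C) = P(A) * P(B|A) * P(C|A∩B)
= 1/12 * 5/13 * 5/19
= 5/156 * 5/19 = 25/2964

25/2964


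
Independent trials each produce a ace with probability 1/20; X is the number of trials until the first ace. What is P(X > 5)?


P(X > 5) = P(first 5 trials all fail) = (1-p)^5 = (19/20)^5 = 2476099/3200000

2476099/3200000


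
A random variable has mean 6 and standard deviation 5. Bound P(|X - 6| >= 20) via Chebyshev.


k = 20/5 = 4
Chebyshev: P(|X-mu| >= k*sigma) <= 1/k^2 = 1/4^2 = 1/16

1/16


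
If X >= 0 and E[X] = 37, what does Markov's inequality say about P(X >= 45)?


Markov: P(X >= a) <= E[X]/a
P(X >= 45) <= 37/45

37/45


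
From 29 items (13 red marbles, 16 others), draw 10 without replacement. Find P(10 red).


P(X=10) = C(13,10)*C(16,0) / C(29,10)
= 286*1 / 20030010
= 286/20030010 = 1/70035

1/70035


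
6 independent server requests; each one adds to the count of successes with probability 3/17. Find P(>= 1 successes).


P(at least one) = 1 - P(none)
P(none) = (1 - 3/17)^6 = (14/17)^6 = 7529536/24137569
P(at least one) = 1 - 7529536/24137569 = 16608033/24137569

16608033/24137569


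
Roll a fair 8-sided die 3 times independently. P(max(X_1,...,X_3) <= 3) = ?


P(max <= 3) = P(all X_i <= 3) = (P(X_1 <= 3))^3
= (3/8)^3 = 27/512

27/512


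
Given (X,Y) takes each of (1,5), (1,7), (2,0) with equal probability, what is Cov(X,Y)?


E[X]=4/3, E[Y]=4, E[XY]=4
Cov(X,Y) = E[XY] - E[X]E[Y] = 4 - 4/3*4 = -4/3

-4/3


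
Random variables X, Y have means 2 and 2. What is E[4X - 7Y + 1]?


E[4X - 7Y + 1] = 4*E[X] - 7*E[Y] + 1
= (4)*(2) + (-7)*(2) + (1)
= 8 - 14 + 1 = -5

-5


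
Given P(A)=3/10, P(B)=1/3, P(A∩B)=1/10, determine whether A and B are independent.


P(A)*P(B) = 3/10*1/3 = 1/10
P(A∩B) = 1/10, which equals P(A)P(B), so independent

Yes, A and B are independent


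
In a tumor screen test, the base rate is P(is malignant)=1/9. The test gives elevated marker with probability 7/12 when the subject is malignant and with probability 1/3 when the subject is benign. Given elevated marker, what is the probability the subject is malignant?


P(A) = P(A|B)P(B) + P(A|B')P(B') = 7/12*1/9 + 1/3*8/9 = 13/36
P(B|A) = P(A|B)P(B)/P(A) = (7/108)/(13/36) = 7/39

7/39


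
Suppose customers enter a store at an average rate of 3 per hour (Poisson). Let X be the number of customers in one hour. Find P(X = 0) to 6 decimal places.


P(X=0) = e^(-3) * 3^0 / 0!
≈ 0.04978706837 * 1 / 1
≈ 0.049787

0.049787


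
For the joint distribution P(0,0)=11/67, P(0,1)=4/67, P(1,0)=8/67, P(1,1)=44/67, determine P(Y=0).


P(Y=0) = P(0,0)+P(1,0) = 11/67 + 8/67 = 19/67

19/67


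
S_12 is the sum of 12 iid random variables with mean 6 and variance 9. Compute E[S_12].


E[S_n] = n*E[X_1] = 12*6 = 72

72


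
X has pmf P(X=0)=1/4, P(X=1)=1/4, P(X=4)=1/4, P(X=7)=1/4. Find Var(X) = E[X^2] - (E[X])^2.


E[X] = 3, E[X^2] = 33/2
Var(X) = E[X^2] - (E[X])^2 = 33/2 - (3)^2 = 15/2

15/2


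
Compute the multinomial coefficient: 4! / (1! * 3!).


4! = 24
Denominator: 1!=1 * 3!=6
Coefficient = 24 / 6 = 4

4


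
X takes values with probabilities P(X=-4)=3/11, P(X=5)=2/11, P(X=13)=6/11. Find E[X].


E[X] = sum(x * P(x))
= -4*3/11 + 5*2/11 + 13*6/11
= 76/11

76/11


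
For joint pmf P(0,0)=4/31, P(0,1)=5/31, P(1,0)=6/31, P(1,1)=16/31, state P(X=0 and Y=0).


Read from table: P(X=0, Y=0) = 4/31

4/31


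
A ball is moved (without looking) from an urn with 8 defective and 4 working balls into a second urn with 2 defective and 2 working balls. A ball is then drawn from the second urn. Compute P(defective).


P(transfer defective) = 8/12 = 2/3; P(transfer working) = 1/3
If defective transferred: Urn II has 3 defective of 5, so P(defective|defective moved) = 3/5
If working transferred: Urn II has 2 defective of 5, so P(defective|working moved) = 2/5
By total probability: P(defective) = 2/3*3/5 + 1/3*2/5 = 8/15

8/15


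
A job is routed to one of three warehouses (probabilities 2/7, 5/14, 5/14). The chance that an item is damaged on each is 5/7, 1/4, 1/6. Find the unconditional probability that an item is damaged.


P(A) = P(A|B1)P(B1) + P(A|B2)P(B2) + P(A|B3)P(B3)
= 5/7*2/7 + 1/4*5/14 + 1/6*5/14
= 10/49 + 5/56 + 5/84 = 415/1176

415/1176


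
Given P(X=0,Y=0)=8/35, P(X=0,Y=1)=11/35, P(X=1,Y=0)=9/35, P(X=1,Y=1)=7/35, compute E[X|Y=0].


P(Y=0) = 17/35
E[X|Y=0] = (0*8 + 1*9)/17 = 9/17

9/17


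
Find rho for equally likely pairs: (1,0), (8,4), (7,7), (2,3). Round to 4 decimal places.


Cov(X,Y) = 6.0000, Var(X) = 9.2500, Var(Y) = 6.2500
rho = Cov/(sqrt(VarX)*sqrt(VarY)) = 0.7891

0.7891


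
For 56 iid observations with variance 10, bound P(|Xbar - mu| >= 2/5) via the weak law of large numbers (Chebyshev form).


Var(Xbar) = Var(X)/n = 10/56
Chebyshev: P(|Xbar-mu| >= 2/5) <= Var(Xbar)/(2/5)^2 = (5/28)/(4/25) = 125/112
Bound exceeds 1, so trivial bound: 1

1


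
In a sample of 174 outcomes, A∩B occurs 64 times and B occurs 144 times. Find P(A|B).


P(A|B) = P(A∩B)/P(B) = (64/174)/(144/174) = 64/144 = 4/9

4/9


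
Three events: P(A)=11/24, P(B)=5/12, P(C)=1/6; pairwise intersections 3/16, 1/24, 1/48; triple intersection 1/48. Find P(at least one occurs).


P(A∪B∪C) = P(A)+P(B)+P(C) - P(AB)-P(AC)-P(BC) + P(ABC)
= 11/24+5/12+1/6 - 3/16-1/24-1/48 + 1/48
= 13/16

13/16


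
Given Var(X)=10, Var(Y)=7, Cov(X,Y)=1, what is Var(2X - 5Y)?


Var(2X - 5Y) = 2^2*Var(X) + (-5)^2*Var(Y) + 2*2*(-5)*Cov(X,Y)
= 4*10 + 25*7 - 20*1
= 40 + 175 - 20 = 195

195


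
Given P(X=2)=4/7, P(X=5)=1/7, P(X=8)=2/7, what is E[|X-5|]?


E[|X-5|] = sum(g(x)*P(x))
= 3*4/7 + 0*1/7 + 3*2/7
= 18/7

18/7


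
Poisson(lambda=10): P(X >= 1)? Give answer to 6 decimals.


P(X>=1) = 1 - P(X<=0) = 1 - (e^(-10)*10^0/0!)
≈ 1 - 0.0000453999 = 0.9999546001
≈ 0.999955

0.999955


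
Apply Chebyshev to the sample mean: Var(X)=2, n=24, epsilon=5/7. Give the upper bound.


Var(Xbar) = Var(X)/n = 2/24
Chebyshev: P(|Xbar-mu| >= 5/7) <= Var(Xbar)/(5/7)^2 = (1/12)/(25/49) = 49/300

49/300


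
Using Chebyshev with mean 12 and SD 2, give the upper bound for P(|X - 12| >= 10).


k = 10/2 = 5
Chebyshev: P(|X-mu| >= k*sigma) <= 1/k^2 = 1/5^2 = 1/25

1/25


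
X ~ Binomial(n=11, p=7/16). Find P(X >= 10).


P(X>=10) = P(X=10) + P(X=11)
= 27965049651/17592186044416 + 1977326743/17592186044416
= 14971188197/8796093022208

14971188197/8796093022208


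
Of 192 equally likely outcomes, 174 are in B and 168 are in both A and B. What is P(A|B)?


P(A|B) = P(A∩B)/P(B) = (168/192)/(174/192) = 168/174 = 28/29

28/29


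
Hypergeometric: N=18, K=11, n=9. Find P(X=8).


P(X=8) = C(11,8)*C(7,1) / C(18,9)
= 165*7 / 48620
= 1155/48620 = 21/884

21/884


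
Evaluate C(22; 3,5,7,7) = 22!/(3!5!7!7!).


22! = 1124000727777607680000
Denominator: 3!=6 * 5!=120 * 7!=5040 * 7!=5040
Coefficient = 1124000727777607680000 / 18289152000 = 61457235840

61457235840


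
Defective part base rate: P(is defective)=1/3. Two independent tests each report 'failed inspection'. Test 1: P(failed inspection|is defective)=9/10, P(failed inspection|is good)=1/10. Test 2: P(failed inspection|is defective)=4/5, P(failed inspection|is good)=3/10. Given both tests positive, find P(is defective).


After test 1: P(+) = 9/10*1/3 + 1/10*2/3 = 11/30
P(B|+) = (3/10)/(11/30) = 9/11
After test 2 (use post1 as new prior): P(+) = 4/5*9/11 + 3/10*2/11 = 39/55
P(B|+,+) = (36/55)/(39/55) = 12/13

12/13


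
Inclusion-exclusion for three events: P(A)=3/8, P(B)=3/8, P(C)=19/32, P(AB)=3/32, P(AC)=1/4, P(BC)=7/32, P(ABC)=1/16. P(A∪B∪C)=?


P(A∪B∪C) = P(A)+P(B)+P(C) - P(AB)-P(AC)-P(BC) + P(ABC)
= 3/8+3/8+19/32 - 3/32-1/4-7/32 + 1/16
= 27/32

27/32


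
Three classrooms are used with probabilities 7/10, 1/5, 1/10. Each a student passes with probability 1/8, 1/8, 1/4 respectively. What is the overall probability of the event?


P(A) = P(A|B1)P(B1) + P(A|B2)P(B2) + P(A|B3)P(B3)
= 1/8*7/10 + 1/8*1/5 + 1/4*1/10
= 7/80 + 1/40 + 1/40 = 11/80

11/80


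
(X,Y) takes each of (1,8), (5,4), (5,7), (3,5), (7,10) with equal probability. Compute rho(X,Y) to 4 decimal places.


Cov(X,Y) = 1.0400, Var(X) = 4.1600, Var(Y) = 4.5600
rho = Cov/(sqrt(VarX)*sqrt(VarY)) = 0.2388

0.2388


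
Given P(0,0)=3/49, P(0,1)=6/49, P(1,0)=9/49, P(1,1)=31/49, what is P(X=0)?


P(X=0) = P(0,0)+P(0,1) = 3/49 + 6/49 = 9/49

9/49


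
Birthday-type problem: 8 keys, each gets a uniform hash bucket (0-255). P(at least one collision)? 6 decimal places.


P(all different) = prod((256-i)/256 for i=0..7) = 0.895423
P(at least one match) = 1 - 0.895423 = 0.104577

0.104577


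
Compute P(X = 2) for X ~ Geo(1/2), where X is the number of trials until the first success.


P(X=2) = (1-p)^1 * p = (1/2)^1 * 1/2
= 1/2 * 1/2 = 1/4

1/4


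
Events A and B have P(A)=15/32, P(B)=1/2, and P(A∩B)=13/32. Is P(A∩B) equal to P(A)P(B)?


P(A)*P(B) = 15/32*1/2 = 15/64
P(A∩B) = 13/32 != 15/64, so not independent

No, A and B are not independent


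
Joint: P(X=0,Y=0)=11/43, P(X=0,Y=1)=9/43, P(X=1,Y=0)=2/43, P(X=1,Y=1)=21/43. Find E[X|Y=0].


P(Y=0) = 13/43
E[X|Y=0] = (0*11 + 1*2)/13 = 2/13

2/13


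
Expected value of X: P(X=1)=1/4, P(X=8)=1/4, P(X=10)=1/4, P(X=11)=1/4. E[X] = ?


E[X] = sum(x * P(x))
= 1*1/4 + 8*1/4 + 10*1/4 + 11*1/4
= 15/2

15/2


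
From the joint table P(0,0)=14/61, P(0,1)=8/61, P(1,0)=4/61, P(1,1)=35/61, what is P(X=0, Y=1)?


Read from table: P(X=0, Y=1) = 8/61

8/61


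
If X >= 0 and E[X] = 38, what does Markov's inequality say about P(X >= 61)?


Markov: P(X >= a) <= E[X]/a
P(X >= 61) <= 38/61

38/61


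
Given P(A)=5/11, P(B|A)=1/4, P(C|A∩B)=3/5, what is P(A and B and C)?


P(A∩B∩C) = P(A) * P(B|A) * P(C|A∩B)
= 5/11 * 1/4 * 3/5
= 5/44 * 3/5 = 3/44

3/44


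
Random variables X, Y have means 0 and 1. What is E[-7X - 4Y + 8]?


E[-7X - 4Y + 8] = -7*E[X] - 4*E[Y] + 8
= (-7)*(0) + (-4)*(1) + (8)
= 0 - 4 + 8 = 4

4


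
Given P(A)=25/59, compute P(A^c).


P(A') = 1 - P(A) = 1 - 25/59 = 34/59

34/59


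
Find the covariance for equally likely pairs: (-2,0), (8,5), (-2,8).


E[X]=4/3, E[Y]=13/3, E[XY]=8
Cov(X,Y) = E[XY] - E[X]E[Y] = 8 - 4/3*13/3 = 20/9

20/9


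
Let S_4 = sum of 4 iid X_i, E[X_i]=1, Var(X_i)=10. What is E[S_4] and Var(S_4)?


E[S_n] = n*mu = 4*1 = 4
Var(S_n) = n*sigma^2 = 4*10 = 40

E[S_4]=4, Var(S_4)=40


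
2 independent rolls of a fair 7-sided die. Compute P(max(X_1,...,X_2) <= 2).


P(max <= 2) = P(all X_i <= 2) = (P(X_1 <= 2))^2
= (2/7)^2 = 4/49

4/49


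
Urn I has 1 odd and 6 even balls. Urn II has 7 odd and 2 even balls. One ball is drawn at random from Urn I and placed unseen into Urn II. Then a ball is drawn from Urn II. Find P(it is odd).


P(transfer odd) = 1/7; P(transfer even) = 6/7
If odd transferred: Urn II has 8 odd of 10, so P(odd|odd moved) = 4/5
If even transferred: Urn II has 7 odd of 10, so P(odd|even moved) = 7/10
By total probability: P(odd) = 1/7*4/5 + 6/7*7/10 = 5/7

5/7


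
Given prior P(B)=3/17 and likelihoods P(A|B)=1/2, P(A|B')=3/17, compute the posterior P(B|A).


P(A) = P(A|B)P(B) + P(A|B')P(B') = 1/2*3/17 + 3/17*14/17 = 135/578
P(B|A) = P(A|B)P(B)/P(A) = (3/34)/(135/578) = 17/45

17/45


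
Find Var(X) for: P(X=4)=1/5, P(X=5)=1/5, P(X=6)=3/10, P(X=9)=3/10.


E[X] = 63/10, E[X^2] = 433/10
Var(X) = E[X^2] - (E[X])^2 = 433/10 - (63/10)^2 = 361/100

361/100


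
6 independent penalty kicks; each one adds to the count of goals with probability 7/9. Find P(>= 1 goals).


P(at least one) = 1 - P(none)
P(none) = (1 - 7/9)^6 = (2/9)^6 = 64/531441
P(at least one) = 1 - 64/531441 = 531377/531441

531377/531441


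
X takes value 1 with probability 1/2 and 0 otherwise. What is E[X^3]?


For Bernoulli: X in {0,1}
E[X^3] = 0^3*(1-1/2) + 1^3*1/2 = 1/2

1/2


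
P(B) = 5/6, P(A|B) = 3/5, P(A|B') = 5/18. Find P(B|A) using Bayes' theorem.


P(A) = P(A|B)P(B) + P(A|B')P(B') = 3/5*5/6 + 5/18*1/6 = 59/108
P(B|A) = P(A|B)P(B)/P(A) = (1/2)/(59/108) = 54/59

54/59


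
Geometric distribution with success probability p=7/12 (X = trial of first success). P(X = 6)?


P(X=6) = (1-p)^5 * p = (5/12)^5 * 7/12
= 3125/248832 * 7/12 = 21875/2985984

21875/2985984


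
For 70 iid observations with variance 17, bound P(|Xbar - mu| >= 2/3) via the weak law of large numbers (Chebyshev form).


Var(Xbar) = Var(X)/n = 17/70
Chebyshev: P(|Xbar-mu| >= 2/3) <= Var(Xbar)/(2/3)^2 = (17/70)/(4/9) = 153/280

153/280


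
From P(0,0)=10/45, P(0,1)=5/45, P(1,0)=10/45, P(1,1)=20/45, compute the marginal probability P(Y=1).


P(Y=1) = P(0,1)+P(1,1) = 5/45 + 20/45 = 25/45 = 5/9

5/9


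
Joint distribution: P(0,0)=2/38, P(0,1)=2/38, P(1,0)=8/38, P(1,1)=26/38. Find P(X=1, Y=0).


Read from table: P(X=1, Y=0) = 8/38 = 4/19

4/19


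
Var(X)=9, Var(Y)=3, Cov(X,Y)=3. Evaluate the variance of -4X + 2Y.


Var(-4X + 2Y) = (-4)^2*Var(X) + 2^2*Var(Y) + 2*(-4)*2*Cov(X,Y)
= 16*9 + 4*3 - 16*3
= 144 + 12 - 48 = 108

108


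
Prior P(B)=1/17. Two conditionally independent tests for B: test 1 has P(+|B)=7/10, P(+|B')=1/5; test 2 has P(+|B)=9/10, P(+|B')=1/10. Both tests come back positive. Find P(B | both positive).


After test 1: P(+) = 7/10*1/17 + 1/5*16/17 = 39/170
P(B|+) = (7/170)/(39/170) = 7/39
After test 2 (use post1 as new prior): P(+) = 9/10*7/39 + 1/10*32/39 = 19/78
P(B|+,+) = (21/130)/(19/78) = 63/95

63/95


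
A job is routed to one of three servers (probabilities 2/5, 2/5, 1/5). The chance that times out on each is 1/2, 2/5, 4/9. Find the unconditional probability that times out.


P(A) = P(A|B1)P(B1) + P(A|B2)P(B2) + P(A|B3)P(B3)
= 1/2*2/5 + 2/5*2/5 + 4/9*1/5
= 1/5 + 4/25 + 4/45 = 101/225

101/225


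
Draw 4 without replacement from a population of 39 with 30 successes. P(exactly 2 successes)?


P(X=2) = C(30,2)*C(9,2) / C(39,4)
= 435*36 / 82251
= 15660/82251 = 1740/9139

1740/9139


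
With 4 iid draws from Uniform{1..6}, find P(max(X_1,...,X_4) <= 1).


P(max <= 1) = P(all X_i <= 1) = (P(X_1 <= 1))^4
= (1/6)^4 = 1/1296

1/1296


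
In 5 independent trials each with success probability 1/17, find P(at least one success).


P(at least one) = 1 - P(none)
P(none) = (1 - 1/17)^5 = (16/17)^5 = 1048576/1419857
P(at least one) = 1 - 1048576/1419857 = 371281/1419857

371281/1419857


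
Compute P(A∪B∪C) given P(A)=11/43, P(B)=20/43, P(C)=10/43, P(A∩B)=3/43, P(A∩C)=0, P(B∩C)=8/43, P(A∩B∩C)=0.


P(A∪B∪C) = P(A)+P(B)+P(C) - P(AB)-P(AC)-P(BC) + P(ABC)
= 11/43+20/43+10/43 - 3/43-0-8/43 + 0
= 30/43

30/43


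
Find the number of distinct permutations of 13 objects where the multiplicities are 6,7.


13! = 6227020800
Denominator: 6!=720 * 7!=5040
Coefficient = 6227020800 / 3628800 = 1716

1716


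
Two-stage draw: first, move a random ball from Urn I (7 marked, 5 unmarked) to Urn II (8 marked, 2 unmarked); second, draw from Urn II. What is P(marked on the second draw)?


P(transfer marked) = 7/12; P(transfer unmarked) = 5/12
If marked transferred: Urn II has 9 marked of 11, so P(marked|marked moved) = 9/11
If unmarked transferred: Urn II has 8 marked of 11, so P(marked|unmarked moved) = 8/11
By total probability: P(marked) = 7/12*9/11 + 5/12*8/11 = 103/132

103/132


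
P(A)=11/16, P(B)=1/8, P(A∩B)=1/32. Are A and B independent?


P(A)*P(B) = 11/16*1/8 = 11/128
P(A∩B) = 1/32 != 11/128, so not independent

No, A and B are not independent


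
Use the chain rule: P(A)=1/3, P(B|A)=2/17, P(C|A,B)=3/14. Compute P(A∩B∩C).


P(A∩B∩C) = P(A) * P(B|A) * P(C|A∩B)
= 1/3 * 2/17 * 3/14
= 2/51 * 3/14 = 1/119

1/119


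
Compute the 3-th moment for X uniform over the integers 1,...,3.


E[X^3] = (1/3) * sum(x^3 for x=1..3)
= 36/3 = 12

12


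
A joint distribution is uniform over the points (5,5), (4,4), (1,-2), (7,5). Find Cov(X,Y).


E[X]=17/4, E[Y]=3, E[XY]=37/2
Cov(X,Y) = E[XY] - E[X]E[Y] = 37/2 - 17/4*3 = 23/4

23/4


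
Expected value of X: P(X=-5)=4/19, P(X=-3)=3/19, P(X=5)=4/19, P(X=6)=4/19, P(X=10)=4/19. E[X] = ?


E[X] = sum(x * P(x))
= -5*4/19 - 3*3/19 + 5*4/19 + 6*4/19 + 10*4/19
= 55/19

55/19


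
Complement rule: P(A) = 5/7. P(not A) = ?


P(A') = 1 - P(A) = 1 - 5/7 = 2/7

2/7


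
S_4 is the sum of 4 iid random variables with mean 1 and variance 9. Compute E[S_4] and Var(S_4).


E[S_n] = n*mu = 4*1 = 4
Var(S_n) = n*sigma^2 = 4*9 = 36

E[S_4]=4, Var(S_4)=36


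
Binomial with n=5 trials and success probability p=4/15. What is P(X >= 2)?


P(X>=2) = P(X=2) + P(X=3) + P(X=4) + P(X=5)
= 42592/151875 + 15488/151875 + 2816/151875 + 1024/759375
= 305504/759375

305504/759375


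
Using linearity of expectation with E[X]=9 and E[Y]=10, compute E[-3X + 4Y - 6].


E[-3X + 4Y - 6] = -3*E[X] + 4*E[Y] - 6
= (-3)*(9) + (4)*(10) + (-6)
= -27 + 40 - 6 = 7

7


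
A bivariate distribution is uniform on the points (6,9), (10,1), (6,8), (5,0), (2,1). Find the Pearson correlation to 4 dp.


Cov(X,Y) = 0.7600, Var(X) = 6.5600, Var(Y) = 14.9600
rho = Cov/(sqrt(VarX)*sqrt(VarY)) = 0.0767

0.0767
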